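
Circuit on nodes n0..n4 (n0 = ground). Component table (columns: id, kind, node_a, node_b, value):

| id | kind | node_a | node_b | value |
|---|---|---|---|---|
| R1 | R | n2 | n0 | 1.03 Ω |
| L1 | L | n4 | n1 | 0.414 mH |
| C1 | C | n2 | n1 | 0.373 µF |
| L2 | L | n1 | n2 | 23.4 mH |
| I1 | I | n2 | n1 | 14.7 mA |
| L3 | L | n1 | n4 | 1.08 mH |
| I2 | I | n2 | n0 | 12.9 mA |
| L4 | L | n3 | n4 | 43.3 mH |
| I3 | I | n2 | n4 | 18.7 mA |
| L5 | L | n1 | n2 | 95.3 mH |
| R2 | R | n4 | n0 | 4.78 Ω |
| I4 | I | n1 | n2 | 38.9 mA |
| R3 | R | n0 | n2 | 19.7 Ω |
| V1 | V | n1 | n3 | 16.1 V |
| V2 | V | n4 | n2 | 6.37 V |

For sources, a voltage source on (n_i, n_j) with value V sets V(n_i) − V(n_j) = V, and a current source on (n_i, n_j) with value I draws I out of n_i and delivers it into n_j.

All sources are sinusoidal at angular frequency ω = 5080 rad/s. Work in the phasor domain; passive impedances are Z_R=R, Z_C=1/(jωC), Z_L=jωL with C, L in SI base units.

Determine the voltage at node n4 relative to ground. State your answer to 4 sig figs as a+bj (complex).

Apply KCL at each of the 4 non-ground nodes and solve the resulting linear system.
Node n1: branches {L1, C1, L2, I1, L3, L5, I4, V1} → V_1 = 5.304-0.03607j
Node n2: branches {R1, C1, L2, I1, I2, I3, L5, I4, R3, V2} → V_2 = -1.093+0.000j
Node n3: branches {L4, V1} → V_3 = -10.80-0.03607j
Node n4: branches {L1, L3, L4, I3, R2, V2} → V_4 = 5.277+0.000j
Source currents: i(V1)=-0.0001640+0.07307j, i(V2)=-1.109+0.05491j

5.277+0.000j V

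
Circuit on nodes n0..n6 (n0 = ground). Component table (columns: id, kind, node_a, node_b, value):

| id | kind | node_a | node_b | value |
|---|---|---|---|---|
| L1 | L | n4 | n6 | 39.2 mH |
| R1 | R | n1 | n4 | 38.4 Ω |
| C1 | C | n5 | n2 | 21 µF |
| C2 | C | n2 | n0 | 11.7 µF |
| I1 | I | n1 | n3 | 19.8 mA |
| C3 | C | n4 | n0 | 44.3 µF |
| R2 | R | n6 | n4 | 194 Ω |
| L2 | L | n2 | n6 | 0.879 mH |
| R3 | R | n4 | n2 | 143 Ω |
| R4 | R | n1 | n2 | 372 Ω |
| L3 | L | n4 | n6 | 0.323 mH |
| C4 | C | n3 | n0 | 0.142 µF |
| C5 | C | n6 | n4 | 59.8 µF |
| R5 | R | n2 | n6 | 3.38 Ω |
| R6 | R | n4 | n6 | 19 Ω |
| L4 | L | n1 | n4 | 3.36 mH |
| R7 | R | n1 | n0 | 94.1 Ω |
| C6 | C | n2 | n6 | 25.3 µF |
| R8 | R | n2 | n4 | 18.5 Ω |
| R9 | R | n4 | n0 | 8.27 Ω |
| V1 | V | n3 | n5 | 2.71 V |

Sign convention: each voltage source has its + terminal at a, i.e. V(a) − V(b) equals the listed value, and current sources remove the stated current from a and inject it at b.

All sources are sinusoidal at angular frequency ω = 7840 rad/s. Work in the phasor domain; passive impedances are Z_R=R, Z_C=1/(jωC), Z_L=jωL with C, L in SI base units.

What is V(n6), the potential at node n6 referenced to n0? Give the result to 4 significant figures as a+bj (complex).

0.02000-0.07028j V

Apply KCL at each of the 6 non-ground nodes and solve the resulting linear system.
Node n1: branches {R1, I1, R4, L4, R7} → V_1 = -0.2679-0.2431j
Node n2: branches {C1, C2, L2, R3, R4, R5, C6, R8} → V_2 = 0.04380-0.08138j
Node n3: branches {I1, C4, V1} → V_3 = 2.735-0.2003j
Node n4: branches {L1, R1, C3, R2, R3, L3, C5, R6, L4, R8, R9} → V_4 = -0.01583+0.008426j
Node n5: branches {C1, V1} → V_5 = 0.02531-0.2003j
Node n6: branches {L1, R2, L2, L3, C5, R5, R6, C6} → V_6 = 0.02000-0.07028j
Source currents: i(V1)=0.01958-0.003045j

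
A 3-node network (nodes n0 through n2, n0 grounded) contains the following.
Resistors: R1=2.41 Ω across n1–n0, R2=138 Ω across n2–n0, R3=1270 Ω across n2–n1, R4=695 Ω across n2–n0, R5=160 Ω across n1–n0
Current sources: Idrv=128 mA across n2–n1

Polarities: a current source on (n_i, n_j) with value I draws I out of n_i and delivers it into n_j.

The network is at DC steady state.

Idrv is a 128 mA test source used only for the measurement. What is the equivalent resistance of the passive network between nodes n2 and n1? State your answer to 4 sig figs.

R_eq = 107.6 Ω

Element admittances at DC:
  Y(R1) = 0.4149 S between n1,n0
  Y(R2) = 0.007246 S between n2,n0
  Y(R3) = 0.0007874 S between n2,n1
  Y(R4) = 0.001439 S between n2,n0
  Y(R5) = 0.006250 S between n1,n0
  Idrv: injects 0.128 A into n1 (from n2)
Assemble and solve the 2×2 MNA system:
  V(n1)=0.2782  V(n2)=-13.49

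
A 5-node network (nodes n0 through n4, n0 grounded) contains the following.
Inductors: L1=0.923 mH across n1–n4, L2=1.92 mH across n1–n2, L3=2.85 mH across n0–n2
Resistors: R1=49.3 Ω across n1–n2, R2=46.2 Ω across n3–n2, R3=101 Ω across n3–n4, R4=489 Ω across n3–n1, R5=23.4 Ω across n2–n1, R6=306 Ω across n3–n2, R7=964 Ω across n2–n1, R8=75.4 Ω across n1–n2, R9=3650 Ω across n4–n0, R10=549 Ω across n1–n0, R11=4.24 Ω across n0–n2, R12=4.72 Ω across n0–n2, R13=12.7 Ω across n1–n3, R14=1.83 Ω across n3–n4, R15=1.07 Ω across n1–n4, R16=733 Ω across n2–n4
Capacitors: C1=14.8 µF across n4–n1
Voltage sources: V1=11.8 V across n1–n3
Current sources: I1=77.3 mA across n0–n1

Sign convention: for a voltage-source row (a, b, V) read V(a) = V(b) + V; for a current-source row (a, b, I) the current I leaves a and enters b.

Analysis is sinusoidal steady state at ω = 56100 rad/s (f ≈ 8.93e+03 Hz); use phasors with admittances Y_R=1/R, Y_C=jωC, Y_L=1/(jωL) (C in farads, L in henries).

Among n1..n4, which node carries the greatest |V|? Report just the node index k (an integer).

3

Apply KCL at each of the 4 non-ground nodes and solve the resulting linear system.
Node n1: branches {L1, R1, R4, R5, L2, R7, R8, R10, C1, R13, R15, V1, I1} → V_1 = 3.695+0.2819j
Node n2: branches {R1, R2, R5, R6, L2, R7, R8, L3, R11, R12, R16} → V_2 = 0.1574-0.0002498j
Node n3: branches {R2, R3, R4, R6, R13, R14, V1} → V_3 = -8.105+0.2819j
Node n4: branches {L1, R3, R9, C1, R14, R15, R16} → V_4 = 0.2960+2.128j
Source currents: i(V1)=-5.833-1.020j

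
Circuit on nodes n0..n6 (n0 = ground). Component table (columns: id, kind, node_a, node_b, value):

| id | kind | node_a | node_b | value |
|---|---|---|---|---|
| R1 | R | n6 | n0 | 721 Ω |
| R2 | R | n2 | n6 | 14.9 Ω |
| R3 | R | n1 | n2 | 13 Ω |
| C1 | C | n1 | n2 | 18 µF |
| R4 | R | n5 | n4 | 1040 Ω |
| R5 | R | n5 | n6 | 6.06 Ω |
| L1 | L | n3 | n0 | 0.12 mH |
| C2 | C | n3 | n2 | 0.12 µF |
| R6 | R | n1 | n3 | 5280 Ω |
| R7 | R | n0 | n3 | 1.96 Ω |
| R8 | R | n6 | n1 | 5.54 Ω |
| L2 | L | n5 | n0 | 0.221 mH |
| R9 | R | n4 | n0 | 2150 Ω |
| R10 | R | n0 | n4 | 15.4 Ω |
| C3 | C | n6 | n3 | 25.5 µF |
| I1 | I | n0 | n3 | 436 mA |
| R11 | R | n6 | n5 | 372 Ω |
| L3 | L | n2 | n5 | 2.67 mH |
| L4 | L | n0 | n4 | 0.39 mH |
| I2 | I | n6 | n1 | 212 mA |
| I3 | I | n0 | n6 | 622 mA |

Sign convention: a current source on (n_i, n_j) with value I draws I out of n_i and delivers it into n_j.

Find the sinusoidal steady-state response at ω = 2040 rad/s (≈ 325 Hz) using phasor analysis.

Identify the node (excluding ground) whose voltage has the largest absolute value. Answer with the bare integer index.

1

MNA unknowns: 6 node voltages V₁..V_6
R1: Y=0.001387+0.000j on G[6,0]
R2: Y=0.06711+0.000j on G[2,6]
R3: Y=0.07692+0.000j on G[1,2]
C1: Y=0.000+0.03672j on G[1,2]
R4: Y=0.0009615+0.000j on G[5,4]
R5: Y=0.1650+0.000j on G[5,6]
L1: Y=0.000-4.085j on G[3,0]
C2: Y=0.000+0.0002448j on G[3,2]
R6: Y=0.0001894+0.000j on G[1,3]
R7: Y=0.5102+0.000j on G[0,3]
R8: Y=0.1805+0.000j on G[6,1]
L2: Y=0.000-2.218j on G[5,0]
R9: Y=0.0004651+0.000j on G[4,0]
R10: Y=0.06494+0.000j on G[0,4]
C3: Y=0.000+0.05202j on G[6,3]
I1: z[0]−=0.436, z[3]+=0.436
R11: Y=0.002688+0.000j on G[6,5]
L3: Y=0.000-0.1836j on G[2,5]
L4: Y=0.000-1.257j on G[0,4]
I2: z[6]−=0.212, z[1]+=0.212
I3: z[0]−=0.622, z[6]+=0.622
solve → V1=2.415+0.5368j, V2=0.7483+1.762j, V3=-0.01514+0.1055j, V4=-0.0002152+5.151e-05j, V5=0.05248+0.2848j, V6=2.203+0.3541j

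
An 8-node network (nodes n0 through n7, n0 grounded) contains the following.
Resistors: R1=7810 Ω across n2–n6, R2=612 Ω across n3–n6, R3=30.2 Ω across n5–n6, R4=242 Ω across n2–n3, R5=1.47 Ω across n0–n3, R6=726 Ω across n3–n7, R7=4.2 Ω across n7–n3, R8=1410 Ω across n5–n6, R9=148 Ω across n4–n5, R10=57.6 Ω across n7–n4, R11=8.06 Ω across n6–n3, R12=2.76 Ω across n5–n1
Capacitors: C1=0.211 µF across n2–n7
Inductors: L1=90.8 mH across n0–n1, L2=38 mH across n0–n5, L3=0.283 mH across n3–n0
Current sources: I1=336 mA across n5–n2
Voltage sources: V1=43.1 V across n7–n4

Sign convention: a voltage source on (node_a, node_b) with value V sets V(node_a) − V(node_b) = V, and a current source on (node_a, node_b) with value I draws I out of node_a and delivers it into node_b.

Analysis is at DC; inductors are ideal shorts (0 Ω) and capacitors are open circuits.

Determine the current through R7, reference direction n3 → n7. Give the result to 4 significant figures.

Element admittances at DC:
  Y(R1) = 0.0001280 S between n2,n6
  Y(R2) = 0.001634 S between n3,n6
  Y(R3) = 0.03311 S between n5,n6
  Y(C1) = 0.000 S between n2,n7
  Y(R4) = 0.004132 S between n2,n3
  Y(R5) = 0.6803 S between n0,n3
  Y(R6) = 0.001377 S between n3,n7
  L1: short n0↔n1 (DC inductor)
  L2: short n0↔n5 (DC inductor)
  L3: short n3↔n0 (DC inductor)
  Y(R7) = 0.2381 S between n7,n3
  Y(R8) = 0.0007092 S between n5,n6
  Y(R9) = 0.006757 S between n4,n5
  Y(R10) = 0.01736 S between n7,n4
  I1: injects 0.336 A into n2 (from n5)
  Y(R11) = 0.1241 S between n6,n3
  Y(R12) = 0.3623 S between n5,n1
  V1: constraint V(n7)−V(n4) = 43.1
Assemble and solve the 11×11 MNA system:
  V(n1)=0.000  V(n2)=78.87  V(n3)=0.000  V(n4)=-41.92  V(n5)=0.000  V(n6)=0.06325  V(n7)=1.183
  i(L1)=0.000  i(L2)=0.6171  i(L3)=0.6171  i(V1)=-1.031

-0.2816 A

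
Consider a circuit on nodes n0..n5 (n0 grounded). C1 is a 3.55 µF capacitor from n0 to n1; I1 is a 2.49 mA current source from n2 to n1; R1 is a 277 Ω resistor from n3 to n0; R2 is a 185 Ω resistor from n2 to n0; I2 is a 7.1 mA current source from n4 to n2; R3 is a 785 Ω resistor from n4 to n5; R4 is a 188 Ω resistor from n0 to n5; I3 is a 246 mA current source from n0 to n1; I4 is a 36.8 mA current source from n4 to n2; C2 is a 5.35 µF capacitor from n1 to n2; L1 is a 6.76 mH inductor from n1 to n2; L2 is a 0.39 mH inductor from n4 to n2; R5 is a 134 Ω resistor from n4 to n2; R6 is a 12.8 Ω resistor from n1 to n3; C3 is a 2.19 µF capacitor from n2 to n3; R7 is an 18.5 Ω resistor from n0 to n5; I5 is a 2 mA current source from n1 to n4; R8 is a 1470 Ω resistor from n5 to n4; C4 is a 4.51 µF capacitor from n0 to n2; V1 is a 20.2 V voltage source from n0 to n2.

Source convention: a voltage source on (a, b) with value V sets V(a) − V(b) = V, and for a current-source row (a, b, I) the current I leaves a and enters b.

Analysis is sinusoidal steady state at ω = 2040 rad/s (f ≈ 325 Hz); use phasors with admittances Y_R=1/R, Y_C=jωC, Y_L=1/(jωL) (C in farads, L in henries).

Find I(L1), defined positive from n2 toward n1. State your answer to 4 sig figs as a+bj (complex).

-0.4681-0.1713j A

MNA unknowns: 5 node voltages V₁..V_5 plus 1 source current (V1)
C1: Y=0.000+0.007242j on G[0,1]
I1: z[2]−=0.00249, z[1]+=0.00249
R1: Y=0.003610+0.000j on G[3,0]
R2: Y=0.005405+0.000j on G[2,0]
I2: z[4]−=0.0071, z[2]+=0.0071
R3: Y=0.001274+0.000j on G[4,5]
R4: Y=0.005319+0.000j on G[0,5]
I3: z[0]−=0.246, z[1]+=0.246
I4: z[4]−=0.0368, z[2]+=0.0368
C2: Y=0.000+0.01091j on G[1,2]
L1: Y=0.000-0.07251j on G[1,2]
L2: Y=0.000-1.257j on G[4,2]
R5: Y=0.007463+0.000j on G[4,2]
R6: Y=0.07812+0.000j on G[1,3]
C3: Y=0.000+0.004468j on G[2,3]
R7: Y=0.05405+0.000j on G[0,5]
I5: z[1]−=0.002, z[4]+=0.002
R8: Y=0.0006803+0.000j on G[5,4]
C4: Y=0.000+0.009200j on G[0,2]
V1: row V0−V2=20.2, i_V1 at 0,2
solve → V1=-22.56+6.456j, V2=-20.20+0.000j, V3=-21.23+6.227j, V4=-20.20-0.002931j, V5=-0.6437-9.338e-05j
aux → i_V1=-0.5168-0.3268j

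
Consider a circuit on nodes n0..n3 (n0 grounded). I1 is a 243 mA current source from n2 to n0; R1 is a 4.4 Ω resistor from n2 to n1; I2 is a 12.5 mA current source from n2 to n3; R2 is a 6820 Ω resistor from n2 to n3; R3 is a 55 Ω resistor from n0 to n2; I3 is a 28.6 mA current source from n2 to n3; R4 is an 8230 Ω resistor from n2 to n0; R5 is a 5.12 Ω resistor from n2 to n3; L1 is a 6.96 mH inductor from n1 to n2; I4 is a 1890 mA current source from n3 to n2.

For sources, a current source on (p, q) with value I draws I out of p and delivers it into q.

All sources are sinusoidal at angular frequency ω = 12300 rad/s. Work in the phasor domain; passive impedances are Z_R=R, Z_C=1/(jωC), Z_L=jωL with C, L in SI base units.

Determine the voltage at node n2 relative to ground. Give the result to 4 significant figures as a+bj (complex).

Element admittances at ω=12300 rad/s:
  I1: injects 0.243 A into n0 (from n2)
  Y(R1) = 0.2273+0.000j S between n2,n1
  I2: injects 0.0125 A into n3 (from n2)
  Y(R2) = 0.0001466+0.000j S between n2,n3
  Y(R3) = 0.01818+0.000j S between n0,n2
  I3: injects 0.0286 A into n3 (from n2)
  Y(R4) = 0.0001215+0.000j S between n2,n0
  Y(R5) = 0.1953+0.000j S between n2,n3
  Y(L1) = 0.000-0.01168j S between n1,n2
  I4: injects 1.89 A into n2 (from n3)
Assemble and solve the 3×3 MNA system:
  V(n1)=-13.28+0.000j  V(n2)=-13.28+0.000j  V(n3)=-22.74+0.000j

-13.28+0.000j V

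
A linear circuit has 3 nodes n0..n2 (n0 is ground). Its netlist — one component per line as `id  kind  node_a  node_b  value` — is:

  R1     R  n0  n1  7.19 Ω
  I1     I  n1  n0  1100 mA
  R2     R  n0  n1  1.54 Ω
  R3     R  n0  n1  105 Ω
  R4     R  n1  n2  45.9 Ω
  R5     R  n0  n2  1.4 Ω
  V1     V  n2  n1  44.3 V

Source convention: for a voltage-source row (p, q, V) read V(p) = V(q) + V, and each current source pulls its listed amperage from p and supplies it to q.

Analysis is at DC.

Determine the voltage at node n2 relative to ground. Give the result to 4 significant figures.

MNA unknowns: 2 node voltages V₁..V_2 plus 1 source current (V1)
R1: Y=0.1391 on G[0,1]
I1: z[1]−=1.1, z[0]+=1.1
R2: Y=0.6494 on G[0,1]
R3: Y=0.009524 on G[0,1]
R4: Y=0.02179 on G[1,2]
R5: Y=0.7143 on G[0,2]
V1: row V2−V1=44.3, i_V1 at 2,1
solve → V1=-21.65, V2=22.65
aux → i_V1=-17.14

22.65 V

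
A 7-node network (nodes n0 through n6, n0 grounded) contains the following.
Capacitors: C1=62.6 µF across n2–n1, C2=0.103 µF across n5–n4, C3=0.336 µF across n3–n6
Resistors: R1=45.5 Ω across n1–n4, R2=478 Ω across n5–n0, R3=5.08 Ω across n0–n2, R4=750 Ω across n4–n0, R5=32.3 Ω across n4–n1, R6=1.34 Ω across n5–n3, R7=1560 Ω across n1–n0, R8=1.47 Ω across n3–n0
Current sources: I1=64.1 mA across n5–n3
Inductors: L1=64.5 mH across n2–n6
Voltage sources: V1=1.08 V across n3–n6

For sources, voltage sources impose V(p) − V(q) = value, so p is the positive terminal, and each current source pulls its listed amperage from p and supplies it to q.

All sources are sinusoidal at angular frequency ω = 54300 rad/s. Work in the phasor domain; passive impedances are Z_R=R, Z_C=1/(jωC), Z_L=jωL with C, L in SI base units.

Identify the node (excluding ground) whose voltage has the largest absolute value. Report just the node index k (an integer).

Apply KCL at each of the 6 non-ground nodes and solve the resulting linear system.
Node n1: branches {C1, R1, R5, R7} → V_1 = -0.0004114-0.0007329j
Node n2: branches {C1, R3, L1} → V_2 = -0.0002774-0.0007490j
Node n3: branches {I1, C3, R6, R8, V1} → V_3 = 0.0003456+0.0002331j
Node n4: branches {R1, C2, R4, R5} → V_4 = -0.001453-0.009349j
Node n5: branches {R2, I1, C2, R6} → V_5 = -0.08523+0.0008586j
Node n6: branches {C3, L1, V1} → V_6 = -1.080+0.0002331j
Source currents: i(V1)=2.804e-07-0.01940j

6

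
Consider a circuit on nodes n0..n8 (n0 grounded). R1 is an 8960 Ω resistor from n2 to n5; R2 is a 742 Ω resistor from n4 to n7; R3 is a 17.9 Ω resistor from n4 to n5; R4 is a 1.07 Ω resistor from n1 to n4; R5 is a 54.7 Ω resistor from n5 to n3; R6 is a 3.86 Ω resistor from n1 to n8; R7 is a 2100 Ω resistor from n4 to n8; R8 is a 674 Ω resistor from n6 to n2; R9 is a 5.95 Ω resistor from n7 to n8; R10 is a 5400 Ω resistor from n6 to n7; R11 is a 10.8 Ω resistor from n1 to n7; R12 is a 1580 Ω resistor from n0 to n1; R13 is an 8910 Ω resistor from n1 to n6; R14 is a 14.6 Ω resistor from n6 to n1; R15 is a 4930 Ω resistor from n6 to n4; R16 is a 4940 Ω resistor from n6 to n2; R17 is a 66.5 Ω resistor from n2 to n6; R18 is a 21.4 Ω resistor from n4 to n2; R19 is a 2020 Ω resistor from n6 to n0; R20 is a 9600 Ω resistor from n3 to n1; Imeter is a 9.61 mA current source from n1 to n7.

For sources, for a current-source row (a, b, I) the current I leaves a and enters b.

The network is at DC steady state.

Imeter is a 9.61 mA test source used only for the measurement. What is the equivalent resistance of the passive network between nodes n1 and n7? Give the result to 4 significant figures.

Apply KCL at each of the 8 non-ground nodes and solve the resulting linear system.
Node n1: branches {R4, R6, R11, R12, R13, R14, R20, Imeter} → V_1 = -5.425e-05
Node n2: branches {R1, R8, R16, R17, R18} → V_2 = 3.787e-05
Node n3: branches {R5, R20} → V_3 = 2.604e-05
Node n4: branches {R2, R3, R4, R7, R15, R18} → V_4 = 2.662e-05
Node n5: branches {R1, R3, R5} → V_5 = 2.649e-05
Node n6: branches {R8, R10, R13, R14, R15, R16, R17, R19} → V_6 = 6.936e-05
Node n7: branches {R2, R9, R10, R11, Imeter} → V_7 = 0.04894
Node n8: branches {R6, R7, R9} → V_8 = 0.01920

R_eq = 5.099 Ω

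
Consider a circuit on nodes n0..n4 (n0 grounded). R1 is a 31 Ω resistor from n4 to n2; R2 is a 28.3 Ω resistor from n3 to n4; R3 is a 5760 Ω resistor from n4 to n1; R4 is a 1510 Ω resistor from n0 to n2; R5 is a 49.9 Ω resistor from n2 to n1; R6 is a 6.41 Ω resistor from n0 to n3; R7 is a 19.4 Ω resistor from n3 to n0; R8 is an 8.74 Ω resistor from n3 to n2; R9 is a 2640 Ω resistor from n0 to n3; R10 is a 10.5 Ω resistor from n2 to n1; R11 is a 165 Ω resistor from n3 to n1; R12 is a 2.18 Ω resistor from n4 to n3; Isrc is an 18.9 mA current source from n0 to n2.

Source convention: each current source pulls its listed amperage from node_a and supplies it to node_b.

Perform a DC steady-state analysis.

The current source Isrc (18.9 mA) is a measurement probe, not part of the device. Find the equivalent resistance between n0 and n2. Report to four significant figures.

R_eq = 11.36 Ω

MNA unknowns: 4 node voltages V₁..V_4
R1: Y=0.03226 on G[4,2]
R2: Y=0.03534 on G[3,4]
R3: Y=0.0001736 on G[4,1]
R4: Y=0.0006623 on G[0,2]
R5: Y=0.02004 on G[2,1]
R6: Y=0.1560 on G[0,3]
R7: Y=0.05155 on G[3,0]
R8: Y=0.1144 on G[3,2]
R9: Y=0.0003788 on G[0,3]
R10: Y=0.09524 on G[2,1]
R11: Y=0.006061 on G[3,1]
R12: Y=0.4587 on G[4,3]
Isrc: z[0]−=0.0189, z[2]+=0.0189
solve → V1=0.2084, V2=0.2148, V3=0.09021, V4=0.09788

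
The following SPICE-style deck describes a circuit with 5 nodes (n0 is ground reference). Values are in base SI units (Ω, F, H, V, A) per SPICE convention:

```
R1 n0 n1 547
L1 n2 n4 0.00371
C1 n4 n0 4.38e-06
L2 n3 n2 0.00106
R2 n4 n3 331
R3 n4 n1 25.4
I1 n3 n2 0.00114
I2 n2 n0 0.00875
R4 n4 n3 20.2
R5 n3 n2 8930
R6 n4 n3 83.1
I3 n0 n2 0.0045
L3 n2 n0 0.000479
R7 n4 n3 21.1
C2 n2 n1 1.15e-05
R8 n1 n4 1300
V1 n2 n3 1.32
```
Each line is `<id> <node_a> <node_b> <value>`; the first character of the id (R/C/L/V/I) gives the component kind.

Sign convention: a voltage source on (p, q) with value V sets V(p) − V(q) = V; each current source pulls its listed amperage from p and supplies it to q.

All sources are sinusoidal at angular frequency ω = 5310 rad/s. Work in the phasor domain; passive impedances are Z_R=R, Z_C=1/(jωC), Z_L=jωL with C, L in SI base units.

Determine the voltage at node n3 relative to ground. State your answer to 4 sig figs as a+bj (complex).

Apply KCL at each of the 4 non-ground nodes and solve the resulting linear system.
Node n1: branches {R1, R3, C2, R8} → V_1 = -0.4143+0.4375j
Node n2: branches {L1, L2, I1, I2, R5, I3, L3, C2, V1} → V_2 = -0.06416-0.01334j
Node n3: branches {L2, R2, I1, R4, R5, R6, R7, V1} → V_3 = -1.384-0.01334j
Node n4: branches {L1, C1, R2, R3, R4, R6, R7, R8} → V_4 = -1.119-0.07531j
Source currents: i(V1)=-0.02869+0.2415j

-1.384-0.01334j V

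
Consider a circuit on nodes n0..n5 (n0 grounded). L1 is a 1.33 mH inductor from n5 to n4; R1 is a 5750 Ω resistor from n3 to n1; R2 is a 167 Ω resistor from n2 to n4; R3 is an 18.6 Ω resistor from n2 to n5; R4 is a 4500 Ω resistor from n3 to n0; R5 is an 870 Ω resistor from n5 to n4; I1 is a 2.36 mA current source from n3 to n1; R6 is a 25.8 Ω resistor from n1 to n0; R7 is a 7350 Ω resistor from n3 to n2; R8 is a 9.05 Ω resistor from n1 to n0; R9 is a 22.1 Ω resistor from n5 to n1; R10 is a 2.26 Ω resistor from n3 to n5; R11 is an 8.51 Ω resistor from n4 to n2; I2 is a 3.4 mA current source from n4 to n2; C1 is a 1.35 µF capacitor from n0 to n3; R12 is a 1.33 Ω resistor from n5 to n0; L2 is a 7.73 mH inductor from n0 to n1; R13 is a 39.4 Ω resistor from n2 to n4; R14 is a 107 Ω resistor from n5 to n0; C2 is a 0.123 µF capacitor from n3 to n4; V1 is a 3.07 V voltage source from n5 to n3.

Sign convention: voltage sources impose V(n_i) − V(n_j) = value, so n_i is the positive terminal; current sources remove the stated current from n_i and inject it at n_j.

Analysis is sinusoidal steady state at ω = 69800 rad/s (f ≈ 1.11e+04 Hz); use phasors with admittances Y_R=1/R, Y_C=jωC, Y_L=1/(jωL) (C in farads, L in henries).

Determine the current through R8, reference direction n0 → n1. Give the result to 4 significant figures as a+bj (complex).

Element admittances at ω=69800 rad/s:
  Y(L1) = 0.000-0.01077j S between n5,n4
  Y(R1) = 0.0001739+0.000j S between n3,n1
  Y(R2) = 0.005988+0.000j S between n2,n4
  Y(R3) = 0.05376+0.000j S between n2,n5
  Y(R4) = 0.0002222+0.000j S between n3,n0
  Y(R5) = 0.001149+0.000j S between n5,n4
  I1: injects 0.00236 A into n1 (from n3)
  Y(R6) = 0.03876+0.000j S between n1,n0
  Y(R7) = 0.0001361+0.000j S between n3,n2
  Y(R8) = 0.1105+0.000j S between n1,n0
  Y(R9) = 0.04525+0.000j S between n5,n1
  Y(R10) = 0.4425+0.000j S between n3,n5
  Y(R11) = 0.1175+0.000j S between n4,n2
  I2: injects 0.0034 A into n2 (from n4)
  Y(C1) = 0.000+0.09423j S between n0,n3
  Y(R12) = 0.7519+0.000j S between n5,n0
  Y(L2) = 0.000-0.001853j S between n0,n1
  Y(R13) = 0.02538+0.000j S between n2,n4
  Y(R14) = 0.009346+0.000j S between n5,n0
  Y(C2) = 0.000+0.008585j S between n3,n4
  V1: constraint V(n5)−V(n3) = 3.07
Assemble and solve the 6×6 MNA system:
  V(n1)=0.01826+0.08380j  V(n2)=0.05986-0.1166j  V(n3)=-3.029+0.3584j  V(n4)=0.04648-0.2886j  V(n5)=0.04147+0.3584j
  i(V1)=-1.397-0.3116j

-0.002017-0.009259j A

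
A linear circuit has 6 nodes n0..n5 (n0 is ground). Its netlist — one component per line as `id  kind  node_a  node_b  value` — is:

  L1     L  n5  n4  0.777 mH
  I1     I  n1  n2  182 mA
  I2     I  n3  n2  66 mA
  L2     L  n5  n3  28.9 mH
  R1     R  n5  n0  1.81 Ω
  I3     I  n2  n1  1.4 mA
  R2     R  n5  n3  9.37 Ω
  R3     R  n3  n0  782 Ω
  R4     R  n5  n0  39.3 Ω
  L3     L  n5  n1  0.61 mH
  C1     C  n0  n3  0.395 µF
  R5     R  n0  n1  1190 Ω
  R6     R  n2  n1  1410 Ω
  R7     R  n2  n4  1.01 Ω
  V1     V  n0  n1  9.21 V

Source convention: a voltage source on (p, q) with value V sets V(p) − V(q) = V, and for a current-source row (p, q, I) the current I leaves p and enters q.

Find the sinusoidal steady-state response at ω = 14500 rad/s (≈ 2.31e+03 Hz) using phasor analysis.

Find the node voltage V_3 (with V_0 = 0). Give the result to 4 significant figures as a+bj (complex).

-0.5465+1.788j V

Element admittances at ω=14500 rad/s:
  Y(L1) = 0.000-0.08876j S between n5,n4
  I1: injects 0.182 A into n2 (from n1)
  I2: injects 0.066 A into n2 (from n3)
  Y(L2) = 0.000-0.002386j S between n5,n3
  Y(R1) = 0.5525+0.000j S between n5,n0
  I3: injects 0.0014 A into n1 (from n2)
  Y(R2) = 0.1067+0.000j S between n5,n3
  Y(R3) = 0.001279+0.000j S between n3,n0
  Y(R4) = 0.02545+0.000j S between n5,n0
  Y(L3) = 0.000-0.1131j S between n5,n1
  Y(C1) = 0.000+0.005727j S between n0,n3
  Y(R5) = 0.0008403+0.000j S between n0,n1
  Y(R6) = 0.0007092+0.000j S between n2,n1
  Y(R7) = 0.9901+0.000j S between n2,n4
  V1: constraint V(n0)−V(n1) = 9.21
Assemble and solve the 6×6 MNA system:
  V(n1)=-9.210+0.000j  V(n2)=0.2475+4.491j  V(n3)=-0.5465+1.788j  V(n4)=0.005209+4.494j  V(n5)=-0.03068+1.792j
  i(V1)=-0.03641+1.035j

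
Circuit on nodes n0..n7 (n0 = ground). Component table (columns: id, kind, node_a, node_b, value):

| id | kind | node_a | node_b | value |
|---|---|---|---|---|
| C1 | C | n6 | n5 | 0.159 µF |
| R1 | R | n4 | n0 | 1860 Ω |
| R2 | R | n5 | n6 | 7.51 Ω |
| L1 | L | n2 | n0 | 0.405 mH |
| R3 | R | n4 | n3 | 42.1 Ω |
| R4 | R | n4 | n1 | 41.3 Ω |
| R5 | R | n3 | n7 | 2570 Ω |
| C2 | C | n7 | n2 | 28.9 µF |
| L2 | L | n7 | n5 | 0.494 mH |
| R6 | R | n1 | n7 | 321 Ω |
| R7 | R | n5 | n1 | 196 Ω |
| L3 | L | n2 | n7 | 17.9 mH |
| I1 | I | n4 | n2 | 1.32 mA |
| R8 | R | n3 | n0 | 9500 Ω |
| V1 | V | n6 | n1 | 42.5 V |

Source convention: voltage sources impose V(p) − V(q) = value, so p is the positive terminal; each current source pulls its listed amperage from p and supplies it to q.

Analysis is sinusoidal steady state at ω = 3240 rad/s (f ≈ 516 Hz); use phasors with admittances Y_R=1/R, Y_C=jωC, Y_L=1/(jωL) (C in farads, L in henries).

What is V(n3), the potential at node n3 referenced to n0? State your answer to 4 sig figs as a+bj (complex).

Element admittances at ω=3240 rad/s:
  Y(C1) = 0.000+0.0005152j S between n6,n5
  Y(R1) = 0.0005376+0.000j S between n4,n0
  Y(R2) = 0.1332+0.000j S between n5,n6
  Y(L1) = 0.000-0.7621j S between n2,n0
  Y(R3) = 0.02375+0.000j S between n4,n3
  Y(R4) = 0.02421+0.000j S between n4,n1
  Y(R5) = 0.0003891+0.000j S between n3,n7
  Y(C2) = 0.000+0.09364j S between n7,n2
  Y(L2) = 0.000-0.6248j S between n7,n5
  Y(R6) = 0.003115+0.000j S between n1,n7
  Y(R7) = 0.005102+0.000j S between n5,n1
  Y(L3) = 0.000-0.01724j S between n2,n7
  I1: injects 0.00132 A into n2 (from n4)
  Y(R8) = 0.0001053+0.000j S between n3,n0
  V1: constraint V(n6)−V(n1) = 42.5
Assemble and solve the 8×8 MNA system:
  V(n1)=-39.76-0.02858j  V(n2)=-2.710e-05+0.03212j  V(n3)=-37.42-0.03522j  V(n4)=-38.20-0.03151j  V(n5)=0.001566-0.01240j  V(n6)=2.739-0.02858j  V(n7)=0.0002432-0.2710j
  i(V1)=-0.3645+0.0007439j

-37.42-0.03522j V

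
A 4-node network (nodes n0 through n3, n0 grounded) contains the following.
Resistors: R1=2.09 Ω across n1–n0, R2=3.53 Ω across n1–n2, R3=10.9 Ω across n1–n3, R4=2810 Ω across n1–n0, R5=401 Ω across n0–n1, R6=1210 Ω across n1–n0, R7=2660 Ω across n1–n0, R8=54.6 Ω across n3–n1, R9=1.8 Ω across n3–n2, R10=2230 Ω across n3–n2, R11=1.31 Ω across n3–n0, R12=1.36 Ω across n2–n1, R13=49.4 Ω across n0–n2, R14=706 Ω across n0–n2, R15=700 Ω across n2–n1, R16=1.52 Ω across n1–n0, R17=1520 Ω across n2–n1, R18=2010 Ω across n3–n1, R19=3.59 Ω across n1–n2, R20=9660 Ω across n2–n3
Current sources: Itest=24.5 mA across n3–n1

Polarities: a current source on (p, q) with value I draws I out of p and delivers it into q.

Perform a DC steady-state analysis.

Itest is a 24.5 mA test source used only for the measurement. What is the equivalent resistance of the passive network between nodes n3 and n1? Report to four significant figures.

Element admittances at DC:
  Y(R1) = 0.4785 S between n1,n0
  Y(R2) = 0.2833 S between n1,n2
  Y(R3) = 0.09174 S between n1,n3
  Y(R4) = 0.0003559 S between n1,n0
  Y(R5) = 0.002494 S between n0,n1
  Y(R6) = 0.0008264 S between n1,n0
  Y(R7) = 0.0003759 S between n1,n0
  Y(R8) = 0.01832 S between n3,n1
  Y(R9) = 0.5556 S between n3,n2
  Y(R10) = 0.0004484 S between n3,n2
  Y(R11) = 0.7634 S between n3,n0
  Y(R12) = 0.7353 S between n2,n1
  Y(R13) = 0.02024 S between n0,n2
  Y(R14) = 0.001416 S between n0,n2
  Y(R15) = 0.001429 S between n2,n1
  Y(R16) = 0.6579 S between n1,n0
  Y(R17) = 0.0006579 S between n2,n1
  Y(R18) = 0.0004975 S between n3,n1
  Y(R19) = 0.2786 S between n1,n2
  Y(R20) = 0.0001035 S between n2,n3
  Itest: injects 0.0245 A into n1 (from n3)
Assemble and solve the 3×3 MNA system:
  V(n1)=0.01023  V(n2)=0.002532  V(n3)=-0.01536

R_eq = 1.044 Ω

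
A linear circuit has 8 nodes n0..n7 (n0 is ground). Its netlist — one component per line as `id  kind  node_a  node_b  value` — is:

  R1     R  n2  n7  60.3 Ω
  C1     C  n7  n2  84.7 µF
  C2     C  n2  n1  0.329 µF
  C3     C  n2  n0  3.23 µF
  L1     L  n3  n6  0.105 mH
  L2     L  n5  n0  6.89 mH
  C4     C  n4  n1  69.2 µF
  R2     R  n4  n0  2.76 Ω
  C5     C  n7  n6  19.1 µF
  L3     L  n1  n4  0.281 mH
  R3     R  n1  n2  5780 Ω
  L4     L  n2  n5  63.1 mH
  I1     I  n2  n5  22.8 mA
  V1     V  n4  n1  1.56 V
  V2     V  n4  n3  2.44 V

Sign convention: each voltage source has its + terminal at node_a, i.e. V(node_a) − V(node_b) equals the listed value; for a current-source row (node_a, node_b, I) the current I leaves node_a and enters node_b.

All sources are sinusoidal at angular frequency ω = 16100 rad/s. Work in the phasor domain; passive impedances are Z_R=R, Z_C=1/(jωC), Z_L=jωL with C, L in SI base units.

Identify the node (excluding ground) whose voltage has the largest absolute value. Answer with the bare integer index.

6

Element admittances at ω=16100 rad/s:
  Y(R1) = 0.01658+0.000j S between n2,n7
  Y(C1) = 0.000+1.364j S between n7,n2
  Y(C2) = 0.000+0.005297j S between n2,n1
  Y(C3) = 0.000+0.05200j S between n2,n0
  Y(L1) = 0.000-0.5915j S between n3,n6
  Y(L2) = 0.000-0.009015j S between n5,n0
  Y(C4) = 0.000+1.114j S between n4,n1
  Y(R2) = 0.3623+0.000j S between n4,n0
  Y(C5) = 0.000+0.3075j S between n7,n6
  Y(L3) = 0.000-0.2210j S between n1,n4
  Y(R3) = 0.0001730+0.000j S between n1,n2
  Y(L4) = 0.000-0.0009843j S between n2,n5
  I1: injects 0.0228 A into n5 (from n2)
  V1: constraint V(n4)−V(n1) = 1.56
  V2: constraint V(n4)−V(n3) = 2.44
Assemble and solve the 9×9 MNA system:
  V(n1)=-1.572+0.3086j  V(n2)=-2.188+0.3190j  V(n3)=-2.452+0.3086j  V(n4)=-0.01172+0.3086j  V(n5)=-0.2154+2.312j  V(n6)=-2.646+0.3017j  V(n7)=-2.272+0.3150j
  i(V1)=0.0001617-1.390j  i(V2)=0.004086-0.1151j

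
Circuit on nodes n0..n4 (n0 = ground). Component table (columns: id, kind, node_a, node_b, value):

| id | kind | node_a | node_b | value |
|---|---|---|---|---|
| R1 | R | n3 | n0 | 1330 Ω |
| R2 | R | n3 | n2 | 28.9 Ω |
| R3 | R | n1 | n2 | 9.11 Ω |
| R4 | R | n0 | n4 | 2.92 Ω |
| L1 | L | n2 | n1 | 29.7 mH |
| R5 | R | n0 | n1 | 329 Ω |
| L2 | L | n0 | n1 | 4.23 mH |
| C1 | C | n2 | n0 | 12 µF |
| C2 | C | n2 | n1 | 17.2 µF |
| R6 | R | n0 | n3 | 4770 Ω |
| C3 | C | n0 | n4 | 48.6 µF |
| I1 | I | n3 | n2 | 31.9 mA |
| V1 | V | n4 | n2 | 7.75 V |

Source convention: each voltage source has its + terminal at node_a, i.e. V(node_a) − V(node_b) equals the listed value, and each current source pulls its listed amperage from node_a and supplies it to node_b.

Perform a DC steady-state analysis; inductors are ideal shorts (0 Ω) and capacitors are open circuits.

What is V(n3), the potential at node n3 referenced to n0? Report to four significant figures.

-0.8970 V

Element admittances at DC:
  Y(R1) = 0.0007519 S between n3,n0
  Y(R2) = 0.03460 S between n3,n2
  Y(R3) = 0.1098 S between n1,n2
  Y(R4) = 0.3425 S between n0,n4
  L1: short n2↔n1 (DC inductor)
  Y(R5) = 0.003040 S between n0,n1
  L2: short n0↔n1 (DC inductor)
  Y(C1) = 0.000 S between n2,n0
  Y(C2) = 0.000 S between n2,n1
  Y(R6) = 0.0002096 S between n0,n3
  Y(C3) = 0.000 S between n0,n4
  I1: injects 0.0319 A into n2 (from n3)
  V1: constraint V(n4)−V(n2) = 7.75
Assemble and solve the 7×7 MNA system:
  V(n1)=0.000  V(n2)=0.000  V(n3)=-0.8970  V(n4)=7.750
  i(L1)=-2.653  i(L2)=2.653  i(V1)=-2.654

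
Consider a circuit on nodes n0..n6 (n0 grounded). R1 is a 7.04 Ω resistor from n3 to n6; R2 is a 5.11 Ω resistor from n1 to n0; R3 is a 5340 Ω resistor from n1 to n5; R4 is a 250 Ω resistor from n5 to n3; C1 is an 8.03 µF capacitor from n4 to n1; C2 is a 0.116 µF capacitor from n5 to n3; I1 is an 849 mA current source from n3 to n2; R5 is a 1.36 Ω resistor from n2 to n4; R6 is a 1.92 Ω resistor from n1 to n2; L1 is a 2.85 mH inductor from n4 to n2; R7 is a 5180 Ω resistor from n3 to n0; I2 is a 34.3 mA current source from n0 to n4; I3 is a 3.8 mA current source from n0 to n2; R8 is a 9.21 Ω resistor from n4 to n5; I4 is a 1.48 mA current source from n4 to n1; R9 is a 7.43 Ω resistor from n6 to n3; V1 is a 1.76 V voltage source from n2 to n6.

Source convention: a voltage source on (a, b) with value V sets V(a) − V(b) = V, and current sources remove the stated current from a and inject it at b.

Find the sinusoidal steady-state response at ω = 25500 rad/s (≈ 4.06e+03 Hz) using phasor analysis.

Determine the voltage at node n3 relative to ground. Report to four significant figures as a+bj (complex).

Apply KCL at each of the 6 non-ground nodes and solve the resulting linear system.
Node n1: branches {R2, R3, C1, R6, I4} → V_1 = 0.1991-2.422e-05j
Node n2: branches {I1, R5, R6, L1, I3, V1} → V_2 = 0.2498-0.02164j
Node n3: branches {R1, R4, C2, I1, R7, R9} → V_3 = -4.508+0.02456j
Node n4: branches {C1, R5, L1, I2, R8, I4} → V_4 = 0.2543-0.05426j
Node n5: branches {R3, R4, C2, R8} → V_5 = 0.08011-0.1717j
Node n6: branches {R1, R9, V1} → V_6 = -1.510-0.02164j
Source currents: i(V1)=0.8292-0.01278j

-4.508+0.02456j V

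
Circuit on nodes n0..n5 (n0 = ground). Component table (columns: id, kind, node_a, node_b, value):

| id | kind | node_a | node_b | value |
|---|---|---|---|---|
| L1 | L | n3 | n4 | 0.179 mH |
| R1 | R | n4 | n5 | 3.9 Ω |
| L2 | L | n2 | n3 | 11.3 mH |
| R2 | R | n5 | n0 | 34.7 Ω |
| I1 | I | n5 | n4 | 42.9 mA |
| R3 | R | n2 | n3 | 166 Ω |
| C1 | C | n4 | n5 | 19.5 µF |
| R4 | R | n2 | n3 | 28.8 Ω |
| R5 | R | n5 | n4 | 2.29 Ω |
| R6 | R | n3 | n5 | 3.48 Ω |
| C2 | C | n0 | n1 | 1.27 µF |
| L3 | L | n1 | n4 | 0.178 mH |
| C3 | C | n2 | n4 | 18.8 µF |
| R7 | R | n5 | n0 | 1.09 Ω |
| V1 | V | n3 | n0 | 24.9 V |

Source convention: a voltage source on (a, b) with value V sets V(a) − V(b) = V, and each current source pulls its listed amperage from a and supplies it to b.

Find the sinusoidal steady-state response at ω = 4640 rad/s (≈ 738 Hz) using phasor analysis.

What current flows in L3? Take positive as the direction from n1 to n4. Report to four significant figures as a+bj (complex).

Element admittances at ω=4640 rad/s:
  Y(L1) = 0.000-1.204j S between n3,n4
  Y(R1) = 0.2564+0.000j S between n4,n5
  Y(L2) = 0.000-0.01907j S between n2,n3
  Y(R2) = 0.02882+0.000j S between n5,n0
  I1: injects 0.0429 A into n4 (from n5)
  Y(R3) = 0.006024+0.000j S between n2,n3
  Y(C1) = 0.000+0.09048j S between n4,n5
  Y(R4) = 0.03472+0.000j S between n2,n3
  Y(R5) = 0.4367+0.000j S between n5,n4
  Y(R6) = 0.2874+0.000j S between n3,n5
  Y(C2) = 0.000+0.005893j S between n0,n1
  Y(L3) = 0.000-1.211j S between n1,n4
  Y(C3) = 0.000+0.08723j S between n2,n4
  Y(R7) = 0.9174+0.000j S between n5,n0
  V1: constraint V(n3)−V(n0) = 24.9
Assemble and solve the 6×6 MNA system:
  V(n1)=22.98-6.500j  V(n2)=26.63-7.242j  V(n3)=24.90+0.000j  V(n4)=22.87-6.469j  V(n5)=12.14-1.823j
  i(V1)=-11.52+1.589j

-0.03831-0.1354j A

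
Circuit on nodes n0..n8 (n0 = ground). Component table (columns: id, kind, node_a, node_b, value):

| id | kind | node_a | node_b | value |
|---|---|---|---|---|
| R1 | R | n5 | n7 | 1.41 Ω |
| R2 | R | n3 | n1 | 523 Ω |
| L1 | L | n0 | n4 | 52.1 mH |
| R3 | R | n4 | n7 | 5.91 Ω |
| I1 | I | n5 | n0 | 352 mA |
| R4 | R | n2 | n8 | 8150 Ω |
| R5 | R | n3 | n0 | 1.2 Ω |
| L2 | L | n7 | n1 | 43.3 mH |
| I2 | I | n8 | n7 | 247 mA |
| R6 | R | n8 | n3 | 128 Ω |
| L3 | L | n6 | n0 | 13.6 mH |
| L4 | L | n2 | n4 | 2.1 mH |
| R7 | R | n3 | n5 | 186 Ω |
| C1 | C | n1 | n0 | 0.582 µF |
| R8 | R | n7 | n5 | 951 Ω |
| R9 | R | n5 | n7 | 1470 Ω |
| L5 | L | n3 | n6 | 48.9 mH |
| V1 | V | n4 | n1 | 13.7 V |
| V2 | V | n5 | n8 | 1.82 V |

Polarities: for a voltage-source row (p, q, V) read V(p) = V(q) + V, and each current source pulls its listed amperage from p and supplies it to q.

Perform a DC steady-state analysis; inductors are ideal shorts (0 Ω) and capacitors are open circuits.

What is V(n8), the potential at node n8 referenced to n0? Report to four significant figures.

Element admittances at DC:
  Y(R1) = 0.7092 S between n5,n7
  Y(R2) = 0.001912 S between n3,n1
  L1: short n0↔n4 (DC inductor)
  Y(R3) = 0.1692 S between n4,n7
  I1: injects 0.352 A into n0 (from n5)
  Y(R4) = 0.0001227 S between n2,n8
  Y(R5) = 0.8333 S between n3,n0
  L2: short n7↔n1 (DC inductor)
  I2: injects 0.247 A into n7 (from n8)
  Y(R6) = 0.007812 S between n8,n3
  L3: short n6↔n0 (DC inductor)
  L4: short n2↔n4 (DC inductor)
  Y(R7) = 0.005376 S between n3,n5
  Y(C1) = 0.000 S between n1,n0
  Y(R8) = 0.001052 S between n7,n5
  Y(R9) = 0.0006803 S between n5,n7
  L5: short n3↔n6 (DC inductor)
  V1: constraint V(n4)−V(n1) = 13.7
  V2: constraint V(n5)−V(n8) = 1.82
Assemble and solve the 15×15 MNA system:
  V(n1)=-13.70  V(n2)=0.000  V(n3)=0.000  V(n4)=0.000  V(n5)=-14.26  V(n6)=0.000  V(n7)=-13.70  V(n8)=-16.08
  i(L1)=0.1236  i(L2)=2.170  i(L3)=-0.2284  i(L4)=-0.001972  i(L5)=-0.2284  i(V1)=-2.197  i(V2)=0.1194

-16.08 V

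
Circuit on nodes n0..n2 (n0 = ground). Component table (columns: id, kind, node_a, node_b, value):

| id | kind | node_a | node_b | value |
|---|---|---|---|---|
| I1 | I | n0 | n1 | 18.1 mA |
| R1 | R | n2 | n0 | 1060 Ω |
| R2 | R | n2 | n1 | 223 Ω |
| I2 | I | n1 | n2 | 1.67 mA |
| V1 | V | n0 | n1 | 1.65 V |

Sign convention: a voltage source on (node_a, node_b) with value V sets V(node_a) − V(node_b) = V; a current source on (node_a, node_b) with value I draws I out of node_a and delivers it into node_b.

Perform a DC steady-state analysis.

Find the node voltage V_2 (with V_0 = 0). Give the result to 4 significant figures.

Apply KCL at each of the 2 non-ground nodes and solve the resulting linear system.
Node n1: branches {I1, R2, I2, V1} → V_1 = -1.650
Node n2: branches {R1, R2, I2} → V_2 = -1.056
Source currents: i(V1)=-0.01910

-1.056 V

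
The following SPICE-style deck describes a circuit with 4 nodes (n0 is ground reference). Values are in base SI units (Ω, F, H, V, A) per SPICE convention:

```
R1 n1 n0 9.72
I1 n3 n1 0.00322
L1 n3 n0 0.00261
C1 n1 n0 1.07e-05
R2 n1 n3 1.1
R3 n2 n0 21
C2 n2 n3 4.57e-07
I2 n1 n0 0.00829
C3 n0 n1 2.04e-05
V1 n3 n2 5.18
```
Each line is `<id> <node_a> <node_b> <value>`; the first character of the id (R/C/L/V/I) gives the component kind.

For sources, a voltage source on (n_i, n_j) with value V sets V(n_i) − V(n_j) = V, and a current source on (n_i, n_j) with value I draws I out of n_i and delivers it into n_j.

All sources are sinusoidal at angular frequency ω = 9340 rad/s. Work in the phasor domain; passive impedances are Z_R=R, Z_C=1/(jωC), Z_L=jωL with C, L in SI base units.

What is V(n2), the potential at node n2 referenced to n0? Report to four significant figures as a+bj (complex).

Apply KCL at each of the 3 non-ground nodes and solve the resulting linear system.
Node n1: branches {R1, I1, C1, R2, I2, C3} → V_1 = 0.4190-0.6434j
Node n2: branches {R3, C2, V1} → V_2 = -4.502-0.5823j
Node n3: branches {I1, L1, R2, C2, V1} → V_3 = 0.6776-0.5823j
Source currents: i(V1)=-0.2144-0.04984j

-4.502-0.5823j V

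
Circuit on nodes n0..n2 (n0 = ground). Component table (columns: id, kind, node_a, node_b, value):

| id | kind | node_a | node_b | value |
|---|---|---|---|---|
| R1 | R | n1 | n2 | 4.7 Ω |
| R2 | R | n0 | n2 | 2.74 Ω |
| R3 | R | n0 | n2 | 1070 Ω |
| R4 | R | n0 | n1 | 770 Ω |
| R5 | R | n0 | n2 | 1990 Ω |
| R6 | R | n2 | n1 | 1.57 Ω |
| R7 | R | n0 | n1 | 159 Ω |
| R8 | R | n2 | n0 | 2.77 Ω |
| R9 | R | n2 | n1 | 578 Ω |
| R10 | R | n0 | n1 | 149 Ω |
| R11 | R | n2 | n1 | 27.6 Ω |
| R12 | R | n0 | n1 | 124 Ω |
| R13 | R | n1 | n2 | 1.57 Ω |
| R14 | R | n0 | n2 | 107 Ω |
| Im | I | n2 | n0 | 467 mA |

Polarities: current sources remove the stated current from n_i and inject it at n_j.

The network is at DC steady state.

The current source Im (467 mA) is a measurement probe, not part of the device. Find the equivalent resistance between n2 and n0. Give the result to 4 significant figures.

R_eq = 1.318 Ω

Element admittances at DC:
  Y(R1) = 0.2128 S between n1,n2
  Y(R2) = 0.3650 S between n0,n2
  Y(R3) = 0.0009346 S between n0,n2
  Y(R4) = 0.001299 S between n0,n1
  Y(R5) = 0.0005025 S between n0,n2
  Y(R6) = 0.6369 S between n2,n1
  Y(R7) = 0.006289 S between n0,n1
  Y(R8) = 0.3610 S between n2,n0
  Y(R9) = 0.001730 S between n2,n1
  Y(R10) = 0.006711 S between n0,n1
  Y(R11) = 0.03623 S between n2,n1
  Y(R12) = 0.008065 S between n0,n1
  Y(R13) = 0.6369 S between n1,n2
  Y(R14) = 0.009346 S between n0,n2
  Im: injects 0.467 A into n0 (from n2)
Assemble and solve the 2×2 MNA system:
  V(n1)=-0.6065  V(n2)=-0.6154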